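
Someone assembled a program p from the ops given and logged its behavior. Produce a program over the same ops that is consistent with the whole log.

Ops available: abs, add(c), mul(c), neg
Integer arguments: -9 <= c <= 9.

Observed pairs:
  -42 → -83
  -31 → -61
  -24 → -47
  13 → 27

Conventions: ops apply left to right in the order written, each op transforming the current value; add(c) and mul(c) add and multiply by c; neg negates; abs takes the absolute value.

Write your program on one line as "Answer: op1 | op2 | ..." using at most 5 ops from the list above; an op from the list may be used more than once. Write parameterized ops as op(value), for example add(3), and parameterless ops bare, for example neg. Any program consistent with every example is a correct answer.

neg | mul(-2) | add(3) | add(-2)

Check, running the answer program on each example:
  -42 -> 42 -> -84 -> -81 -> -83
  -31 -> 31 -> -62 -> -59 -> -61
  -24 -> 24 -> -48 -> -45 -> -47
  13 -> -13 -> 26 -> 29 -> 27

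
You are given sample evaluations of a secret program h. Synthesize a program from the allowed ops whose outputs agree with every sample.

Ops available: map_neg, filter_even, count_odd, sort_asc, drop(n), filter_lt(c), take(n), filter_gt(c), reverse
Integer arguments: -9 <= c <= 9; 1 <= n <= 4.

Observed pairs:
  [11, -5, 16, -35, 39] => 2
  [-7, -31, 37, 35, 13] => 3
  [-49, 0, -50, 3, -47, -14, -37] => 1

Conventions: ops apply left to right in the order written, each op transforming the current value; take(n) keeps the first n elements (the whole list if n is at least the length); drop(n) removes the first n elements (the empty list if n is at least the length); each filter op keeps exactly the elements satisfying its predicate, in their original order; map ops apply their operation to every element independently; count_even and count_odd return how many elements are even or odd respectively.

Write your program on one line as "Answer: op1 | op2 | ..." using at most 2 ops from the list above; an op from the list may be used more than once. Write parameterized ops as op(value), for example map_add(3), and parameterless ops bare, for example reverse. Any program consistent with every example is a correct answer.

filter_gt(-1) | count_odd

Check, running the answer program on each example:
  [11, -5, 16, -35, 39] -> [11, 16, 39] -> 2
  [-7, -31, 37, 35, 13] -> [37, 35, 13] -> 3
  [-49, 0, -50, 3, -47, -14, -37] -> [0, 3] -> 1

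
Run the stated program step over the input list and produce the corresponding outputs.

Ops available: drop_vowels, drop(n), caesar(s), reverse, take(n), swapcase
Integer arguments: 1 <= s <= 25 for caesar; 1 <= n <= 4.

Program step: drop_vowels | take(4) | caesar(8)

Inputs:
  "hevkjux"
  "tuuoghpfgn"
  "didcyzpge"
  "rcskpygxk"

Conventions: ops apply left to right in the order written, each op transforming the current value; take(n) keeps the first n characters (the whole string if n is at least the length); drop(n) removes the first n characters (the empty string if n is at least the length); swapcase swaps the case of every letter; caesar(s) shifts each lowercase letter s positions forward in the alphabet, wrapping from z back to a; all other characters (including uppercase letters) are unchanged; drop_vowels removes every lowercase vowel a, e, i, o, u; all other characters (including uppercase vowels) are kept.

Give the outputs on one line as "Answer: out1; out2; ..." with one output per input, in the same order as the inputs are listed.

Execution, op by op:
  "hevkjux" -> "hvkjx" -> "hvkj" -> "pdsr"
  "tuuoghpfgn" -> "tghpfgn" -> "tghp" -> "bopx"
  "didcyzpge" -> "ddcyzpg" -> "ddcy" -> "llkg"
  "rcskpygxk" -> "rcskpygxk" -> "rcsk" -> "zkas"

"pdsr"; "bopx"; "llkg"; "zkas"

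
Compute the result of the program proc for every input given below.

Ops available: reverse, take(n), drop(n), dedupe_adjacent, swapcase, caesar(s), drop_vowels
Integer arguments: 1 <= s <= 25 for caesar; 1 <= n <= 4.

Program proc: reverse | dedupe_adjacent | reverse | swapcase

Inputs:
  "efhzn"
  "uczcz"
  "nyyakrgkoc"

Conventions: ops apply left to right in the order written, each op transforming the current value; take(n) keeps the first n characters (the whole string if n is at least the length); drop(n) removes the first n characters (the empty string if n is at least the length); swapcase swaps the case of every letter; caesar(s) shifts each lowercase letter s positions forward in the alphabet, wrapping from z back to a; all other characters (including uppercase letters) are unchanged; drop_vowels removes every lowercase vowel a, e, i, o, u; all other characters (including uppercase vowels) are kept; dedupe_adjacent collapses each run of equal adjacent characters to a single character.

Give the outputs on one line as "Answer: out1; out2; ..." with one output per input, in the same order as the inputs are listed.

Execution, op by op:
  "efhzn" -> "nzhfe" -> "nzhfe" -> "efhzn" -> "EFHZN"
  "uczcz" -> "zczcu" -> "zczcu" -> "uczcz" -> "UCZCZ"
  "nyyakrgkoc" -> "cokgrkayyn" -> "cokgrkayn" -> "nyakrgkoc" -> "NYAKRGKOC"

"EFHZN"; "UCZCZ"; "NYAKRGKOC"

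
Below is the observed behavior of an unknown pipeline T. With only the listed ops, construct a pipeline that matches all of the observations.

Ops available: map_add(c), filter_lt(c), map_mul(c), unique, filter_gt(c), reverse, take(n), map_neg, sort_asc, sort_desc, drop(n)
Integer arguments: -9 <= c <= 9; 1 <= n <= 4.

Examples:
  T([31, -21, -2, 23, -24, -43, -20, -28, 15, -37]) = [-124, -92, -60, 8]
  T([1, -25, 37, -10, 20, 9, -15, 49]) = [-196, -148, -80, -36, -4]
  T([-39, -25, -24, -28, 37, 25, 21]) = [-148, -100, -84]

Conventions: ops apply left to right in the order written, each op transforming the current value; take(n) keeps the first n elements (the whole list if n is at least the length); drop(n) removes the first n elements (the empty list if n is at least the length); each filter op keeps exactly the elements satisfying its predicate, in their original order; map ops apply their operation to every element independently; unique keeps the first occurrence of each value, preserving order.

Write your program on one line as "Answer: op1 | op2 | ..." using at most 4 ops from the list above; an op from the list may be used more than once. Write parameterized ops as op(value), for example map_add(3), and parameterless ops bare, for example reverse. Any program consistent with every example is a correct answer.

filter_gt(-5) | reverse | map_mul(-4) | sort_asc

Check, running the answer program on each example:
  [31, -21, -2, 23, -24, -43, -20, -28, 15, -37] -> [31, -2, 23, 15] -> [15, 23, -2, 31] -> [-60, -92, 8, -124] -> [-124, -92, -60, 8]
  [1, -25, 37, -10, 20, 9, -15, 49] -> [1, 37, 20, 9, 49] -> [49, 9, 20, 37, 1] -> [-196, -36, -80, -148, -4] -> [-196, -148, -80, -36, -4]
  [-39, -25, -24, -28, 37, 25, 21] -> [37, 25, 21] -> [21, 25, 37] -> [-84, -100, -148] -> [-148, -100, -84]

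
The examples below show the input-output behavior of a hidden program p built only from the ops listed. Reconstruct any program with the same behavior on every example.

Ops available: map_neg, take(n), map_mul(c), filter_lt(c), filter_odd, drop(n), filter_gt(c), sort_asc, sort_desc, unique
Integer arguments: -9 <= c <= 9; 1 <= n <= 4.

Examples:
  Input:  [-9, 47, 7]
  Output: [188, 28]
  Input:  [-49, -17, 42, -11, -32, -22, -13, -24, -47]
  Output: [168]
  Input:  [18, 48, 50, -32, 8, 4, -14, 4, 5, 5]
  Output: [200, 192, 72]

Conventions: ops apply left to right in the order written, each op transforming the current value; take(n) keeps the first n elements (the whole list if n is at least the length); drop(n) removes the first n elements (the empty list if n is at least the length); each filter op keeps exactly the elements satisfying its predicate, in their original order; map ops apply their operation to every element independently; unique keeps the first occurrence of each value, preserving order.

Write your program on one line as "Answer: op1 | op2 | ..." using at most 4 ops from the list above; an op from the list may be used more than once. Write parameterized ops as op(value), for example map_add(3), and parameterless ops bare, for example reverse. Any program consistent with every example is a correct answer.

map_mul(4) | filter_gt(0) | sort_desc | take(3)

Check, running the answer program on each example:
  [-9, 47, 7] -> [-36, 188, 28] -> [188, 28] -> [188, 28] -> [188, 28]
  [-49, -17, 42, -11, -32, -22, -13, -24, -47] -> [-196, -68, 168, -44, -128, -88, -52, -96, -188] -> [168] -> [168] -> [168]
  [18, 48, 50, -32, 8, 4, -14, 4, 5, 5] -> [72, 192, 200, -128, 32, 16, -56, 16, 20, 20] -> [72, 192, 200, 32, 16, 16, 20, 20] -> [200, 192, 72, 32, 20, 20, 16, 16] -> [200, 192, 72]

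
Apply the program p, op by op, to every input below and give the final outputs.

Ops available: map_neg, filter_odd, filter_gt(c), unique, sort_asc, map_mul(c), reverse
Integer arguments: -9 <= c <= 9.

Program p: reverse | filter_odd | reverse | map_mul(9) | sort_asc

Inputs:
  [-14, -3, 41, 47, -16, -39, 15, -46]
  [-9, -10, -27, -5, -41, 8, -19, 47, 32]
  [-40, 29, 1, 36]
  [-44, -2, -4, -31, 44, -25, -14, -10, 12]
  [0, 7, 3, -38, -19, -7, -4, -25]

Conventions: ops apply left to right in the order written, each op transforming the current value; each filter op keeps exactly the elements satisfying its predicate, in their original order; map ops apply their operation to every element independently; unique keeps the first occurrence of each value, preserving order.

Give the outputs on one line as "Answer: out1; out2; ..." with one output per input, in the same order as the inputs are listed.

Execution, op by op:
  [-14, -3, 41, 47, -16, -39, 15, -46] -> [-46, 15, -39, -16, 47, 41, -3, -14] -> [15, -39, 47, 41, -3] -> [-3, 41, 47, -39, 15] -> [-27, 369, 423, -351, 135] -> [-351, -27, 135, 369, 423]
  [-9, -10, -27, -5, -41, 8, -19, 47, 32] -> [32, 47, -19, 8, -41, -5, -27, -10, -9] -> [47, -19, -41, -5, -27, -9] -> [-9, -27, -5, -41, -19, 47] -> [-81, -243, -45, -369, -171, 423] -> [-369, -243, -171, -81, -45, 423]
  [-40, 29, 1, 36] -> [36, 1, 29, -40] -> [1, 29] -> [29, 1] -> [261, 9] -> [9, 261]
  [-44, -2, -4, -31, 44, -25, -14, -10, 12] -> [12, -10, -14, -25, 44, -31, -4, -2, -44] -> [-25, -31] -> [-31, -25] -> [-279, -225] -> [-279, -225]
  [0, 7, 3, -38, -19, -7, -4, -25] -> [-25, -4, -7, -19, -38, 3, 7, 0] -> [-25, -7, -19, 3, 7] -> [7, 3, -19, -7, -25] -> [63, 27, -171, -63, -225] -> [-225, -171, -63, 27, 63]

[-351, -27, 135, 369, 423]; [-369, -243, -171, -81, -45, 423]; [9, 261]; [-279, -225]; [-225, -171, -63, 27, 63]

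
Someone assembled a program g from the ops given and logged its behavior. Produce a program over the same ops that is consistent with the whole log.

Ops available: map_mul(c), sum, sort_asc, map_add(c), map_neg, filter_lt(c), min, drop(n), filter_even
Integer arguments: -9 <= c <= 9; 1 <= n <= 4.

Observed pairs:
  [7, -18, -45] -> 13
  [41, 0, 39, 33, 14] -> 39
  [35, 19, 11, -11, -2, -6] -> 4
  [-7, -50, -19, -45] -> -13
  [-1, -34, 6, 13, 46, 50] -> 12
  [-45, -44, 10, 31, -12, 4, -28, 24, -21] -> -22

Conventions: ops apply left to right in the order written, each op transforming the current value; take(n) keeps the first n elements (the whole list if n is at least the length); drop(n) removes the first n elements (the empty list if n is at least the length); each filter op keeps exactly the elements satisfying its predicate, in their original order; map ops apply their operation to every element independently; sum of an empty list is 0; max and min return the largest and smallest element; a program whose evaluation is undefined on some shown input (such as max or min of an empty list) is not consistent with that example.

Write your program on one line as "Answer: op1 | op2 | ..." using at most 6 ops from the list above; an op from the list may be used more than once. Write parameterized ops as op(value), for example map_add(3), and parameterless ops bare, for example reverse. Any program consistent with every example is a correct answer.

sort_asc | map_add(-1) | drop(2) | map_add(7) | min

Check, running the answer program on each example:
  [7, -18, -45] -> [-45, -18, 7] -> [-46, -19, 6] -> [6] -> [13] -> 13
  [41, 0, 39, 33, 14] -> [0, 14, 33, 39, 41] -> [-1, 13, 32, 38, 40] -> [32, 38, 40] -> [39, 45, 47] -> 39
  [35, 19, 11, -11, -2, -6] -> [-11, -6, -2, 11, 19, 35] -> [-12, -7, -3, 10, 18, 34] -> [-3, 10, 18, 34] -> [4, 17, 25, 41] -> 4
  [-7, -50, -19, -45] -> [-50, -45, -19, -7] -> [-51, -46, -20, -8] -> [-20, -8] -> [-13, -1] -> -13
  [-1, -34, 6, 13, 46, 50] -> [-34, -1, 6, 13, 46, 50] -> [-35, -2, 5, 12, 45, 49] -> [5, 12, 45, 49] -> [12, 19, 52, 56] -> 12
  [-45, -44, 10, 31, -12, 4, -28, 24, -21] -> [-45, -44, -28, -21, -12, 4, 10, 24, 31] -> [-46, -45, -29, -22, -13, 3, 9, 23, 30] -> [-29, -22, -13, 3, 9, 23, 30] -> [-22, -15, -6, 10, 16, 30, 37] -> -22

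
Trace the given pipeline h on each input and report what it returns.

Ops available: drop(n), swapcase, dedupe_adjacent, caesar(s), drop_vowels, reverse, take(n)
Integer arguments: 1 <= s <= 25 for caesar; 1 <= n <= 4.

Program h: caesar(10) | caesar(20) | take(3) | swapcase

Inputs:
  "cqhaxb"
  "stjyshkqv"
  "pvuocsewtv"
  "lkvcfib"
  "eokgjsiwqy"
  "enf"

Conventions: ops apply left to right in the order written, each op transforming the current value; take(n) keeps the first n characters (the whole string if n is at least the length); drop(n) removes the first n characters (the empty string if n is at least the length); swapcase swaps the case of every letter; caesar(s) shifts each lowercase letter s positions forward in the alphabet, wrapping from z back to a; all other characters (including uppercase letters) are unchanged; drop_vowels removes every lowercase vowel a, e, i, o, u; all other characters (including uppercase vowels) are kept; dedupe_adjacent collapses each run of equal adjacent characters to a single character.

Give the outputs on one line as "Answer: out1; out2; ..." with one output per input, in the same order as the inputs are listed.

Execution, op by op:
  "cqhaxb" -> "markhl" -> "gulebf" -> "gul" -> "GUL"
  "stjyshkqv" -> "cdticruaf" -> "wxncwlouz" -> "wxn" -> "WXN"
  "pvuocsewtv" -> "zfeymcogdf" -> "tzysgwiaxz" -> "tzy" -> "TZY"
  "lkvcfib" -> "vufmpsl" -> "pozgjmf" -> "poz" -> "POZ"
  "eokgjsiwqy" -> "oyuqtcsgai" -> "isoknwmauc" -> "iso" -> "ISO"
  "enf" -> "oxp" -> "irj" -> "irj" -> "IRJ"

"GUL"; "WXN"; "TZY"; "POZ"; "ISO"; "IRJ"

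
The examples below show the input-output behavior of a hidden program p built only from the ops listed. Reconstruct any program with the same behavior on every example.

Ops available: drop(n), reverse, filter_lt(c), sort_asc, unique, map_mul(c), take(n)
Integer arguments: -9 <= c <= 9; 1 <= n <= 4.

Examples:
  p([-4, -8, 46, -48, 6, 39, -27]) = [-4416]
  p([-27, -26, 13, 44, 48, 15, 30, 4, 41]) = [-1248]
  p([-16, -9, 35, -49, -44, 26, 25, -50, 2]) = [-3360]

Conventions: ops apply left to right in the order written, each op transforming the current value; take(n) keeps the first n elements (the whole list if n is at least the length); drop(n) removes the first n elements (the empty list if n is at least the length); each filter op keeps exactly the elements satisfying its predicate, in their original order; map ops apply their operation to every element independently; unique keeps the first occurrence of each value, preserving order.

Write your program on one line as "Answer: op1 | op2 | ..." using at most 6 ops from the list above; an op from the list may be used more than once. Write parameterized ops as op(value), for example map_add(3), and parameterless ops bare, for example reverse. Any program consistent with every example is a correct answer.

map_mul(8) | map_mul(-6) | take(3) | map_mul(2) | drop(2)

Check, running the answer program on each example:
  [-4, -8, 46, -48, 6, 39, -27] -> [-32, -64, 368, -384, 48, 312, -216] -> [192, 384, -2208, 2304, -288, -1872, 1296] -> [192, 384, -2208] -> [384, 768, -4416] -> [-4416]
  [-27, -26, 13, 44, 48, 15, 30, 4, 41] -> [-216, -208, 104, 352, 384, 120, 240, 32, 328] -> [1296, 1248, -624, -2112, -2304, -720, -1440, -192, -1968] -> [1296, 1248, -624] -> [2592, 2496, -1248] -> [-1248]
  [-16, -9, 35, -49, -44, 26, 25, -50, 2] -> [-128, -72, 280, -392, -352, 208, 200, -400, 16] -> [768, 432, -1680, 2352, 2112, -1248, -1200, 2400, -96] -> [768, 432, -1680] -> [1536, 864, -3360] -> [-3360]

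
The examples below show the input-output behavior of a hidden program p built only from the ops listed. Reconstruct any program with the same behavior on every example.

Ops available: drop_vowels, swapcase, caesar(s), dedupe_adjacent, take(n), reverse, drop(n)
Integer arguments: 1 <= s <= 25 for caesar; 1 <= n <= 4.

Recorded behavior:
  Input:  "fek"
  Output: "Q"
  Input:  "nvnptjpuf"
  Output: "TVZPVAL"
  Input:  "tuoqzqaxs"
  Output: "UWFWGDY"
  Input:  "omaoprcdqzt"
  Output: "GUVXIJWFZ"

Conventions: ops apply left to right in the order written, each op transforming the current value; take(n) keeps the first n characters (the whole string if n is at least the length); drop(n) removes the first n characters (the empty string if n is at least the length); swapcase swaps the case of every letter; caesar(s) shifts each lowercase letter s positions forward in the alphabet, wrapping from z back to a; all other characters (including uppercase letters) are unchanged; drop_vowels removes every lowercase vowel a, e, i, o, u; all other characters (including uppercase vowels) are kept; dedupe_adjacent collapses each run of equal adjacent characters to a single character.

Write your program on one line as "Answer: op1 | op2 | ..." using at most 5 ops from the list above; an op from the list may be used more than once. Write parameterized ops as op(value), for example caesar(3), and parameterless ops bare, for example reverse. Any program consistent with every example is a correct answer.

drop(1) | caesar(6) | drop(1) | swapcase

Check, running the answer program on each example:
  "fek" -> "ek" -> "kq" -> "q" -> "Q"
  "nvnptjpuf" -> "vnptjpuf" -> "btvzpval" -> "tvzpval" -> "TVZPVAL"
  "tuoqzqaxs" -> "uoqzqaxs" -> "auwfwgdy" -> "uwfwgdy" -> "UWFWGDY"
  "omaoprcdqzt" -> "maoprcdqzt" -> "sguvxijwfz" -> "guvxijwfz" -> "GUVXIJWFZ"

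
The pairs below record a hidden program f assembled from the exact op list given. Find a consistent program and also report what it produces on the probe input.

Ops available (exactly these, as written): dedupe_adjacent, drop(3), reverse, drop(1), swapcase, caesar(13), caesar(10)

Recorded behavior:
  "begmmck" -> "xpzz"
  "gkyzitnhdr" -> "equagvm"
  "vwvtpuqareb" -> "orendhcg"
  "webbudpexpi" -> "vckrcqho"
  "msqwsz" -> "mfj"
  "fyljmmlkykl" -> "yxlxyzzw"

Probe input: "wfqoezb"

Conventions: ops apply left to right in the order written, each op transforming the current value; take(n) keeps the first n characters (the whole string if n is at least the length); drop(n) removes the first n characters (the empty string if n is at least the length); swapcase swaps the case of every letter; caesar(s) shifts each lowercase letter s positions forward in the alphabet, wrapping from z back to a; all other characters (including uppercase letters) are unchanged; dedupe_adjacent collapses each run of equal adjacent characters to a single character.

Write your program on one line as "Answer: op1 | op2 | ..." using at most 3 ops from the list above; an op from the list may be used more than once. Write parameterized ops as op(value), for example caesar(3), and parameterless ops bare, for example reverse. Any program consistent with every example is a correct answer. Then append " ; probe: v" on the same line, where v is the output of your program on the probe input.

caesar(13) | drop(3) | reverse ; probe: "omrb"

Check, running the answer program on each example:
  "begmmck" -> "ortzzpx" -> "zzpx" -> "xpzz"
  "gkyzitnhdr" -> "txlmvgauqe" -> "mvgauqe" -> "equagvm"
  "vwvtpuqareb" -> "ijigchdnero" -> "gchdnero" -> "orendhcg"
  "webbudpexpi" -> "jroohqcrkcv" -> "ohqcrkcv" -> "vckrcqho"
  "msqwsz" -> "zfdjfm" -> "jfm" -> "mfj"
  "fyljmmlkykl" -> "slywzzyxlxy" -> "wzzyxlxy" -> "yxlxyzzw"
  probe: "wfqoezb" -> "jsdbrmo" -> "brmo" -> "omrb"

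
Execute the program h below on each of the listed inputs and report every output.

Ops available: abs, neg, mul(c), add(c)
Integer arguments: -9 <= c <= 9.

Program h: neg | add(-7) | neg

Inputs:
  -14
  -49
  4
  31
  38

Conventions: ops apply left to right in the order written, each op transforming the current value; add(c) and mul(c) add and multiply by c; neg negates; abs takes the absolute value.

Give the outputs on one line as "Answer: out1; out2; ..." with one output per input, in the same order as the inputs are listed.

-7; -42; 11; 38; 45

Execution, op by op:
  -14 -> 14 -> 7 -> -7
  -49 -> 49 -> 42 -> -42
  4 -> -4 -> -11 -> 11
  31 -> -31 -> -38 -> 38
  38 -> -38 -> -45 -> 45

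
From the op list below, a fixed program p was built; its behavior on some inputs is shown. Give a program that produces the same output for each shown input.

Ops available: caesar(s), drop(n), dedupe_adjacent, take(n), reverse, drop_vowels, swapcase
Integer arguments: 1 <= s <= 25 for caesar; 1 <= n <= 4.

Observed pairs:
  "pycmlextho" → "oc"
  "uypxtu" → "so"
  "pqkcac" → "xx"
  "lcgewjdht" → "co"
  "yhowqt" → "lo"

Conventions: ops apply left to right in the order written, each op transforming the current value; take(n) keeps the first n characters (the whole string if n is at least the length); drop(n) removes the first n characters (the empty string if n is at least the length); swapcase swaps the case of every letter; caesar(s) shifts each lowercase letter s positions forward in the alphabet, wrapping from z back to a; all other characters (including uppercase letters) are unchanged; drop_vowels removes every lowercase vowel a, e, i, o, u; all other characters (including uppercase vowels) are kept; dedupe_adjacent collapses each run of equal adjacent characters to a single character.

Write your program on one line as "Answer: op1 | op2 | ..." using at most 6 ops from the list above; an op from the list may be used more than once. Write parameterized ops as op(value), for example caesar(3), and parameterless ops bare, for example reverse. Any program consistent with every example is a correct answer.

drop_vowels | reverse | take(2) | reverse | caesar(21)

Check, running the answer program on each example:
  "pycmlextho" -> "pycmlxth" -> "htxlmcyp" -> "ht" -> "th" -> "oc"
  "uypxtu" -> "ypxt" -> "txpy" -> "tx" -> "xt" -> "so"
  "pqkcac" -> "pqkcc" -> "cckqp" -> "cc" -> "cc" -> "xx"
  "lcgewjdht" -> "lcgwjdht" -> "thdjwgcl" -> "th" -> "ht" -> "co"
  "yhowqt" -> "yhwqt" -> "tqwhy" -> "tq" -> "qt" -> "lo"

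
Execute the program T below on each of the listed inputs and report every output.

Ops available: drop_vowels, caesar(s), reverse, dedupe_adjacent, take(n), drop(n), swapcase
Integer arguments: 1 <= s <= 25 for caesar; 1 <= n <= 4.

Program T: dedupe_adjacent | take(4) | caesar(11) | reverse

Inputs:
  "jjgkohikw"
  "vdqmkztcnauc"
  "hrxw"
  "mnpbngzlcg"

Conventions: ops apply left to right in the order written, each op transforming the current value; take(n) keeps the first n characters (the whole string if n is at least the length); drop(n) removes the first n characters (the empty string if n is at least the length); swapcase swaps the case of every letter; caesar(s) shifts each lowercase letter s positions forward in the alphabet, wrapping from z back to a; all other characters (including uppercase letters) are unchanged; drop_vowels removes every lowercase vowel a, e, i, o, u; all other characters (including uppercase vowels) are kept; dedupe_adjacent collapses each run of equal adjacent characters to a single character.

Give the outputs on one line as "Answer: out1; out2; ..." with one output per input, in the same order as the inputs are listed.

"zvru"; "xbog"; "hics"; "mayx"

Execution, op by op:
  "jjgkohikw" -> "jgkohikw" -> "jgko" -> "urvz" -> "zvru"
  "vdqmkztcnauc" -> "vdqmkztcnauc" -> "vdqm" -> "gobx" -> "xbog"
  "hrxw" -> "hrxw" -> "hrxw" -> "scih" -> "hics"
  "mnpbngzlcg" -> "mnpbngzlcg" -> "mnpb" -> "xyam" -> "mayx"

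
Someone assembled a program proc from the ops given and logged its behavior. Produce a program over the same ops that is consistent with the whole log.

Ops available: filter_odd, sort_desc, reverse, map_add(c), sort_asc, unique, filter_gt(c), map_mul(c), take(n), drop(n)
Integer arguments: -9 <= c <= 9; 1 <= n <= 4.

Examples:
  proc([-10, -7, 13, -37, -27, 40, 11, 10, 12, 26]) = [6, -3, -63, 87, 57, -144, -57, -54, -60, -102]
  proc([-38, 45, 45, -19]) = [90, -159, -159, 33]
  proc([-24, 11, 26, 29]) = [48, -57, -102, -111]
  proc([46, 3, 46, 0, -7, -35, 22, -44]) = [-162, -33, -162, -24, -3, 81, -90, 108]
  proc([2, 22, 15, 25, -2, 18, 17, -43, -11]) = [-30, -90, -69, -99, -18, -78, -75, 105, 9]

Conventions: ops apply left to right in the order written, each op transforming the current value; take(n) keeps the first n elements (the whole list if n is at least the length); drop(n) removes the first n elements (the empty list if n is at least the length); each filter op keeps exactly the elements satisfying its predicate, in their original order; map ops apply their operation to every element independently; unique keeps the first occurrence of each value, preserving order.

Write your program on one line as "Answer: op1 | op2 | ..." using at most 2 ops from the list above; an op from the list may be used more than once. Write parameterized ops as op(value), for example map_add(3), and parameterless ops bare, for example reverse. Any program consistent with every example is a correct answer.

map_add(8) | map_mul(-3)

Check, running the answer program on each example:
  [-10, -7, 13, -37, -27, 40, 11, 10, 12, 26] -> [-2, 1, 21, -29, -19, 48, 19, 18, 20, 34] -> [6, -3, -63, 87, 57, -144, -57, -54, -60, -102]
  [-38, 45, 45, -19] -> [-30, 53, 53, -11] -> [90, -159, -159, 33]
  [-24, 11, 26, 29] -> [-16, 19, 34, 37] -> [48, -57, -102, -111]
  [46, 3, 46, 0, -7, -35, 22, -44] -> [54, 11, 54, 8, 1, -27, 30, -36] -> [-162, -33, -162, -24, -3, 81, -90, 108]
  [2, 22, 15, 25, -2, 18, 17, -43, -11] -> [10, 30, 23, 33, 6, 26, 25, -35, -3] -> [-30, -90, -69, -99, -18, -78, -75, 105, 9]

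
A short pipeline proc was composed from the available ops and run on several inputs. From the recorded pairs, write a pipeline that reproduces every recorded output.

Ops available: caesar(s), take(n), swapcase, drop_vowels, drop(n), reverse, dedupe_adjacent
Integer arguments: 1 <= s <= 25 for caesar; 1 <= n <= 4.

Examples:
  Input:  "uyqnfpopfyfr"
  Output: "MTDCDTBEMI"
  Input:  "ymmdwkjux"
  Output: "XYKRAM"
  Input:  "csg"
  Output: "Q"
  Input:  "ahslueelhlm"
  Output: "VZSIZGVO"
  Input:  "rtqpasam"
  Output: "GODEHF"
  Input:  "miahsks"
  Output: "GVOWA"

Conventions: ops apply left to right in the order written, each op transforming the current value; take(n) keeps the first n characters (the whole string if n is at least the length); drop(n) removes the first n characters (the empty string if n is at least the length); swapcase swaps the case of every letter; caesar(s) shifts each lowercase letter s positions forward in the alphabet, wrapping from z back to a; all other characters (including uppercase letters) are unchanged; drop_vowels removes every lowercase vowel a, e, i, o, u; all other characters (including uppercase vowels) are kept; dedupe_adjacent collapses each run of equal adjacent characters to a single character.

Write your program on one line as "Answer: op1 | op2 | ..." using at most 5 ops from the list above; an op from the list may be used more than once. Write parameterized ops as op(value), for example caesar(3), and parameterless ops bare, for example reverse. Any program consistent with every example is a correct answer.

caesar(14) | swapcase | reverse | drop(2) | dedupe_adjacent

Check, running the answer program on each example:
  "uyqnfpopfyfr" -> "imebtdcdtmtf" -> "IMEBTDCDTMTF" -> "FTMTDCDTBEMI" -> "MTDCDTBEMI" -> "MTDCDTBEMI"
  "ymmdwkjux" -> "maarkyxil" -> "MAARKYXIL" -> "LIXYKRAAM" -> "XYKRAAM" -> "XYKRAM"
  "csg" -> "qgu" -> "QGU" -> "UGQ" -> "Q" -> "Q"
  "ahslueelhlm" -> "ovgzisszvza" -> "OVGZISSZVZA" -> "AZVZSSIZGVO" -> "VZSSIZGVO" -> "VZSIZGVO"
  "rtqpasam" -> "fhedogoa" -> "FHEDOGOA" -> "AOGODEHF" -> "GODEHF" -> "GODEHF"
  "miahsks" -> "awovgyg" -> "AWOVGYG" -> "GYGVOWA" -> "GVOWA" -> "GVOWA"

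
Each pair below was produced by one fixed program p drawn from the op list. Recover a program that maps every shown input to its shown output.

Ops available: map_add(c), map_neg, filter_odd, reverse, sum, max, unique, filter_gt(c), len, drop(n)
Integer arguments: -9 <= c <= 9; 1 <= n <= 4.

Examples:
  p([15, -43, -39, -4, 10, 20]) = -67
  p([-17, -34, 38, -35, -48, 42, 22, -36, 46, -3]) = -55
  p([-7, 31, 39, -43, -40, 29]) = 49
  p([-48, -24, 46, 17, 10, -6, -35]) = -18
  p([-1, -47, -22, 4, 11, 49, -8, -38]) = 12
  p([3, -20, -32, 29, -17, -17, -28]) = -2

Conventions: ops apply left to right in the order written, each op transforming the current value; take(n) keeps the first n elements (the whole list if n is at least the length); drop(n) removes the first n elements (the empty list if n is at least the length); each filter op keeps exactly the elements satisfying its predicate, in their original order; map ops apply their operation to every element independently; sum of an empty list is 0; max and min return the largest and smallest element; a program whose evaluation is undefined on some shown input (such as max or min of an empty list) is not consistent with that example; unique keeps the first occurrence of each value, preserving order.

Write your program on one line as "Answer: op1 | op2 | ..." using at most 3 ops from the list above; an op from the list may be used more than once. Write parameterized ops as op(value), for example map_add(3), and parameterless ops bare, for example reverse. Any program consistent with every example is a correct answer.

filter_odd | sum

Check, running the answer program on each example:
  [15, -43, -39, -4, 10, 20] -> [15, -43, -39] -> -67
  [-17, -34, 38, -35, -48, 42, 22, -36, 46, -3] -> [-17, -35, -3] -> -55
  [-7, 31, 39, -43, -40, 29] -> [-7, 31, 39, -43, 29] -> 49
  [-48, -24, 46, 17, 10, -6, -35] -> [17, -35] -> -18
  [-1, -47, -22, 4, 11, 49, -8, -38] -> [-1, -47, 11, 49] -> 12
  [3, -20, -32, 29, -17, -17, -28] -> [3, 29, -17, -17] -> -2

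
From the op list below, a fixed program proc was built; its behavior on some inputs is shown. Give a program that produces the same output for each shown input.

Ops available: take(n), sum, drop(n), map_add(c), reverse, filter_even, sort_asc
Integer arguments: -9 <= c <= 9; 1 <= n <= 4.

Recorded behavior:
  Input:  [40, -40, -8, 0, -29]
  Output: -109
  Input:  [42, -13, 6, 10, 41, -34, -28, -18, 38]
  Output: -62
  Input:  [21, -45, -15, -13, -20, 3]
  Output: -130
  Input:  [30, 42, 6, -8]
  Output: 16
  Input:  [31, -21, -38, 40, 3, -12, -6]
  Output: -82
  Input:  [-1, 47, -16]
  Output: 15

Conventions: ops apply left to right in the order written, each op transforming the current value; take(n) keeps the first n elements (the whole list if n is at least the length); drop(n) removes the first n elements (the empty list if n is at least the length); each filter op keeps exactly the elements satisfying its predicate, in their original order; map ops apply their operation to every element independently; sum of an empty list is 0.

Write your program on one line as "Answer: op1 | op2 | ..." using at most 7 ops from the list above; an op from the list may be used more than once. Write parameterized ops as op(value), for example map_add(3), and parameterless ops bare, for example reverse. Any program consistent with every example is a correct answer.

map_add(-8) | drop(1) | reverse | sort_asc | reverse | sum

Check, running the answer program on each example:
  [40, -40, -8, 0, -29] -> [32, -48, -16, -8, -37] -> [-48, -16, -8, -37] -> [-37, -8, -16, -48] -> [-48, -37, -16, -8] -> [-8, -16, -37, -48] -> -109
  [42, -13, 6, 10, 41, -34, -28, -18, 38] -> [34, -21, -2, 2, 33, -42, -36, -26, 30] -> [-21, -2, 2, 33, -42, -36, -26, 30] -> [30, -26, -36, -42, 33, 2, -2, -21] -> [-42, -36, -26, -21, -2, 2, 30, 33] -> [33, 30, 2, -2, -21, -26, -36, -42] -> -62
  [21, -45, -15, -13, -20, 3] -> [13, -53, -23, -21, -28, -5] -> [-53, -23, -21, -28, -5] -> [-5, -28, -21, -23, -53] -> [-53, -28, -23, -21, -5] -> [-5, -21, -23, -28, -53] -> -130
  [30, 42, 6, -8] -> [22, 34, -2, -16] -> [34, -2, -16] -> [-16, -2, 34] -> [-16, -2, 34] -> [34, -2, -16] -> 16
  [31, -21, -38, 40, 3, -12, -6] -> [23, -29, -46, 32, -5, -20, -14] -> [-29, -46, 32, -5, -20, -14] -> [-14, -20, -5, 32, -46, -29] -> [-46, -29, -20, -14, -5, 32] -> [32, -5, -14, -20, -29, -46] -> -82
  [-1, 47, -16] -> [-9, 39, -24] -> [39, -24] -> [-24, 39] -> [-24, 39] -> [39, -24] -> 15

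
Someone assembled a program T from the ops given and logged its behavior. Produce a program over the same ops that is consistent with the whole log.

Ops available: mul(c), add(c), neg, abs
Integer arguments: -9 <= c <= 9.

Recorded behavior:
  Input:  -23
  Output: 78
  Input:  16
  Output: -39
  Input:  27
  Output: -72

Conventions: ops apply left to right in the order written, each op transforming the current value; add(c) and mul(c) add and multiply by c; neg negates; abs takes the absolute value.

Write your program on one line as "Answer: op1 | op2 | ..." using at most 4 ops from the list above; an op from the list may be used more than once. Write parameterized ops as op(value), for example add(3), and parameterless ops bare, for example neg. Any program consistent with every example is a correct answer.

add(-3) | neg | mul(3)

Check, running the answer program on each example:
  -23 -> -26 -> 26 -> 78
  16 -> 13 -> -13 -> -39
  27 -> 24 -> -24 -> -72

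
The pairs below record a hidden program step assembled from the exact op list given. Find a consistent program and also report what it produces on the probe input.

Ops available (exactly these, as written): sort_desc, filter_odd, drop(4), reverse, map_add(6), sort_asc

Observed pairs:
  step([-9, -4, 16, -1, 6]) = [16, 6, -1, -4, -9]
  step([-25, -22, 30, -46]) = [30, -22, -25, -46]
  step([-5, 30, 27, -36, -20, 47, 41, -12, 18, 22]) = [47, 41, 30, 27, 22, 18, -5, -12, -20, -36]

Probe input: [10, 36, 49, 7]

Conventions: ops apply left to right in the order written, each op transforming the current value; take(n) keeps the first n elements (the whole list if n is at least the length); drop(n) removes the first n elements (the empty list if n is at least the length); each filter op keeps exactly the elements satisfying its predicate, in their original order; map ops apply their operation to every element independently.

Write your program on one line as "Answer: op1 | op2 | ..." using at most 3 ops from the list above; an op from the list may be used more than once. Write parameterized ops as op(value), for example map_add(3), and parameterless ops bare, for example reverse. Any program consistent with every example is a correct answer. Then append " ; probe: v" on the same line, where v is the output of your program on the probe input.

sort_asc | reverse ; probe: [49, 36, 10, 7]

Check, running the answer program on each example:
  [-9, -4, 16, -1, 6] -> [-9, -4, -1, 6, 16] -> [16, 6, -1, -4, -9]
  [-25, -22, 30, -46] -> [-46, -25, -22, 30] -> [30, -22, -25, -46]
  [-5, 30, 27, -36, -20, 47, 41, -12, 18, 22] -> [-36, -20, -12, -5, 18, 22, 27, 30, 41, 47] -> [47, 41, 30, 27, 22, 18, -5, -12, -20, -36]
  probe: [10, 36, 49, 7] -> [7, 10, 36, 49] -> [49, 36, 10, 7]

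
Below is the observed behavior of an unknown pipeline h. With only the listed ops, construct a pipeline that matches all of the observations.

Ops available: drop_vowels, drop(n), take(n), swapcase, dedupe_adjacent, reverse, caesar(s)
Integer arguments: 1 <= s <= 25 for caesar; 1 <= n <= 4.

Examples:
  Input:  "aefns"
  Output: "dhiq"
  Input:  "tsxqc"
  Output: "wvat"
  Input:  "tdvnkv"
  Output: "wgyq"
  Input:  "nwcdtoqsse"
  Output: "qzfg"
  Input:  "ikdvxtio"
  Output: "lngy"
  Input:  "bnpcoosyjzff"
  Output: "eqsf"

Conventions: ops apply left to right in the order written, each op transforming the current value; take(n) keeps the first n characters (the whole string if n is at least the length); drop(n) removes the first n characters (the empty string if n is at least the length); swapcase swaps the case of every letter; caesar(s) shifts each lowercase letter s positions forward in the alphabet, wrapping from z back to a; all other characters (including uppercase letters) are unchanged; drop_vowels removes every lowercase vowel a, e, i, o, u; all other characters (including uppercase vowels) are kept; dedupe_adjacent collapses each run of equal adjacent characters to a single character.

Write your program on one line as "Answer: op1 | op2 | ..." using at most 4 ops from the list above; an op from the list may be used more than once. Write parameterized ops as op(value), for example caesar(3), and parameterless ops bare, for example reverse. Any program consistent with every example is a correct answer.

dedupe_adjacent | caesar(16) | take(4) | caesar(13)

Check, running the answer program on each example:
  "aefns" -> "aefns" -> "quvdi" -> "quvd" -> "dhiq"
  "tsxqc" -> "tsxqc" -> "jings" -> "jing" -> "wvat"
  "tdvnkv" -> "tdvnkv" -> "jtldal" -> "jtld" -> "wgyq"
  "nwcdtoqsse" -> "nwcdtoqse" -> "dmstjegiu" -> "dmst" -> "qzfg"
  "ikdvxtio" -> "ikdvxtio" -> "yatlnjye" -> "yatl" -> "lngy"
  "bnpcoosyjzff" -> "bnpcosyjzf" -> "rdfseiozpv" -> "rdfs" -> "eqsf"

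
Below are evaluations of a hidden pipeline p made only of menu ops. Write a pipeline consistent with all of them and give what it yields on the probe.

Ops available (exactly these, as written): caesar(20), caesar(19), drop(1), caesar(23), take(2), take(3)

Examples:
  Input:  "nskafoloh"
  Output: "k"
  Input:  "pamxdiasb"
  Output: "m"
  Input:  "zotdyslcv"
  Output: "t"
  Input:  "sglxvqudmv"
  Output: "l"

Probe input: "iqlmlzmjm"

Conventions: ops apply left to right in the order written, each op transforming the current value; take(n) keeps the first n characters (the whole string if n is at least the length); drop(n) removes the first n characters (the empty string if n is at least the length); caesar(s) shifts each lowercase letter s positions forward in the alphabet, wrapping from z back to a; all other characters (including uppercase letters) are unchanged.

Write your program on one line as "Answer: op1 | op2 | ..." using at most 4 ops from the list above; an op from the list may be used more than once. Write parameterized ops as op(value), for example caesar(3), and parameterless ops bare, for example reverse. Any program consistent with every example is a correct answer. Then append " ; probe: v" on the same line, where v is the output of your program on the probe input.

take(3) | drop(1) | drop(1) ; probe: "l"

Check, running the answer program on each example:
  "nskafoloh" -> "nsk" -> "sk" -> "k"
  "pamxdiasb" -> "pam" -> "am" -> "m"
  "zotdyslcv" -> "zot" -> "ot" -> "t"
  "sglxvqudmv" -> "sgl" -> "gl" -> "l"
  probe: "iqlmlzmjm" -> "iql" -> "ql" -> "l"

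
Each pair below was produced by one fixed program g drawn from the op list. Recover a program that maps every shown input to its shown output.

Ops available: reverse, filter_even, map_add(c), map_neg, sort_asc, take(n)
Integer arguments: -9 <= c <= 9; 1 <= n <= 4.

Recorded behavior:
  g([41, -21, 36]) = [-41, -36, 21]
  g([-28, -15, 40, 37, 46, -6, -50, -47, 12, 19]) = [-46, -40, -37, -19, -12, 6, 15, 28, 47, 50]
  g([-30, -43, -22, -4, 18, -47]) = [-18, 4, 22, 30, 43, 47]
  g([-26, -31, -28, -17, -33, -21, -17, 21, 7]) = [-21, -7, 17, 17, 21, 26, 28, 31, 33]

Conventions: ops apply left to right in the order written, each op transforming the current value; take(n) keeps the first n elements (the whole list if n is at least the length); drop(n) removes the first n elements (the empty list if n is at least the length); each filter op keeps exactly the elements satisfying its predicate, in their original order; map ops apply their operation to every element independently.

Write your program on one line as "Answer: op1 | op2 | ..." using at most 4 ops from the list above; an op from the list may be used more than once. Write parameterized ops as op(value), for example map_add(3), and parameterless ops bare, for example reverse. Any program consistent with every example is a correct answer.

map_neg | reverse | sort_asc

Check, running the answer program on each example:
  [41, -21, 36] -> [-41, 21, -36] -> [-36, 21, -41] -> [-41, -36, 21]
  [-28, -15, 40, 37, 46, -6, -50, -47, 12, 19] -> [28, 15, -40, -37, -46, 6, 50, 47, -12, -19] -> [-19, -12, 47, 50, 6, -46, -37, -40, 15, 28] -> [-46, -40, -37, -19, -12, 6, 15, 28, 47, 50]
  [-30, -43, -22, -4, 18, -47] -> [30, 43, 22, 4, -18, 47] -> [47, -18, 4, 22, 43, 30] -> [-18, 4, 22, 30, 43, 47]
  [-26, -31, -28, -17, -33, -21, -17, 21, 7] -> [26, 31, 28, 17, 33, 21, 17, -21, -7] -> [-7, -21, 17, 21, 33, 17, 28, 31, 26] -> [-21, -7, 17, 17, 21, 26, 28, 31, 33]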